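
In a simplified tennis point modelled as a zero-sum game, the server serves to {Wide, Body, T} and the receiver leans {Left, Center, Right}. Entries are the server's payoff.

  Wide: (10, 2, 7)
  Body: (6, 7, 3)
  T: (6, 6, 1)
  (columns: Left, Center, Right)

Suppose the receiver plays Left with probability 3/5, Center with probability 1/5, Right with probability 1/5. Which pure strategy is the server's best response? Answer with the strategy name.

Expected payoff of Wide: (3/5)·10 + (1/5)·2 + (1/5)·7 = 39/5.
Expected payoff of Body: (3/5)·6 + (1/5)·7 + (1/5)·3 = 28/5.
Expected payoff of T: (3/5)·6 + (1/5)·6 + (1/5)·1 = 5.
The largest is 39/5, so the server's best response is Wide.

Wide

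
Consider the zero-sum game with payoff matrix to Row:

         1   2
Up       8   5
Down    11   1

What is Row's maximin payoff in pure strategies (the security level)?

Row minima: Up → 5, Down → 1.
The best of these is 5.

5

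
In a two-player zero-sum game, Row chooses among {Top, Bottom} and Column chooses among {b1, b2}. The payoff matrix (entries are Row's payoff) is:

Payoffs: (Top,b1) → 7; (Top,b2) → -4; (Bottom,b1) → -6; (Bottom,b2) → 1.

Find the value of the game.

Row minima: Top → -4, Bottom → -6; maximin = -4.
Column maxima: b1 → 7, b2 → 1; minimax = 1.
-4 ≠ 1, so there is no saddle point; optimal play is mixed.
Let Row play Top with probability p. Expected payoff against b1: 7p + (-6)(1−p) = 13p − 6; against b2: (-4)p + 1(1−p) = −5p + 1.
Setting these equal: 13p − 6 = −5p + 1 ⇒ 18p = 7 ⇒ p = 7/18, and the value is (13)·(7/18) − 6 = -17/18.
For Column: with q = P(b1), equating Top's and Bottom's payoffs gives 11q − 4 = −7q + 1 ⇒ q = 5/18.

-17/18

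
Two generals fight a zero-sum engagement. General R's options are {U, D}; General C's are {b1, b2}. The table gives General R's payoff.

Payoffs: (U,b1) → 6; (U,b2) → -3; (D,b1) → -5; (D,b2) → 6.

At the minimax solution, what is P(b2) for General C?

Row minima: U → -3, D → -5; maximin = -3.
Column maxima: b1 → 6, b2 → 6; minimax = 6.
-3 ≠ 6, so there is no saddle point; optimal play is mixed.
Let General R play U with probability p. Expected payoff against b1: 6p + (-5)(1−p) = 11p − 5; against b2: (-3)p + 6(1−p) = −9p + 6.
Setting these equal: 11p − 5 = −9p + 6 ⇒ 20p = 11 ⇒ p = 11/20, and the value is (11)·(11/20) − 5 = 21/20.
For General C: with q = P(b1), equating U's and D's payoffs gives 9q − 3 = −11q + 6 ⇒ q = 9/20.

11/20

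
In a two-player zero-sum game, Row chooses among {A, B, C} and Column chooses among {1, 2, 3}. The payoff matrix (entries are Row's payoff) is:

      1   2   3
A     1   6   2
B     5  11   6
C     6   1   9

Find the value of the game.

61/11

Row minima: A → 1, B → 5, C → 1; maximin = 5.
Column maxima: 1 → 6, 2 → 11, 3 → 9; minimax = 6.
5 ≠ 6, so there is no saddle point; optimal play is mixed.
A is strictly dominated by B, so Row never plays it.
3 is strictly dominated by 1 (it gives Row strictly more in every row), so Column never plays it.
On the remaining 2×2 (B, C vs 1, 2):
Let Row play B with probability p. Expected payoff against 1: 5p + 6(1−p) = −p + 6; against 2: 11p + 1(1−p) = 10p + 1.
Setting these equal: −p + 6 = 10p + 1 ⇒ −11p = -5 ⇒ p = 5/11, and the value is (-1)·(5/11) + 6 = 61/11.
For Column: with q = P(1), equating B's and C's payoffs gives −6q + 11 = 5q + 1 ⇒ q = 10/11.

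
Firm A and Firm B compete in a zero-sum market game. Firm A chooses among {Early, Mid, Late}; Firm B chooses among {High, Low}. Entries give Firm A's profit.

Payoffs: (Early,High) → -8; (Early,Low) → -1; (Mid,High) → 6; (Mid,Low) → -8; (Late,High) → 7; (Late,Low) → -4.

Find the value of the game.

-13/6

Row minima: Early → -8, Mid → -8, Late → -4; maximin = -4.
Column maxima: High → 7, Low → -1; minimax = -1.
-4 ≠ -1, so there is no saddle point; optimal play is mixed.
Mid is strictly dominated by Late, so Firm A never plays it.
On the remaining 2×2 (Early, Late vs High, Low):
Let Firm A play Early with probability p. Expected payoff against High: (-8)p + 7(1−p) = −15p + 7; against Low: (-1)p + (-4)(1−p) = 3p − 4.
Setting these equal: −15p + 7 = 3p − 4 ⇒ −18p = -11 ⇒ p = 11/18, and the value is (-15)·(11/18) + 7 = -13/6.
For Firm B: with q = P(High), equating Early's and Late's payoffs gives −7q − 1 = 11q − 4 ⇒ q = 1/6.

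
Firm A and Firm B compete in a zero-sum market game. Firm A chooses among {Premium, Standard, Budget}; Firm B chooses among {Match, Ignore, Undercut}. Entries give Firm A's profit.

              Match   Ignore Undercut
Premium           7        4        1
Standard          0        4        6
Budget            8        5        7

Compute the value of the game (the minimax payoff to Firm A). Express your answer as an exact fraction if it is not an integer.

5

Row minima: Premium → 1, Standard → 0, Budget → 5; maximin = 5.
Column maxima: Match → 8, Ignore → 5, Undercut → 7; minimax = 5.
Since maximin = minimax = 5, there is a saddle point and the value is 5.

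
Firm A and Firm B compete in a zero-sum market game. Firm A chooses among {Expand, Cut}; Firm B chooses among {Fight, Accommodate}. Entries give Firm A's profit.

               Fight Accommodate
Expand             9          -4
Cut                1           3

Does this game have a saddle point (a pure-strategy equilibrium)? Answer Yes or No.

Row minima: Expand → -4, Cut → 1; maximin = 1.
Column maxima: Fight → 9, Accommodate → 3; minimax = 3.
1 ≠ 3, so no pure-strategy equilibrium exists.

No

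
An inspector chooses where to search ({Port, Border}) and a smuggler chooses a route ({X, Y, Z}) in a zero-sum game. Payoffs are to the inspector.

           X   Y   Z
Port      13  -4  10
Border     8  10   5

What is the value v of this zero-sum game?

120/19

Row minima: Port → -4, Border → 5; maximin = 5.
Column maxima: X → 13, Y → 10, Z → 10; minimax = 10.
5 ≠ 10, so there is no saddle point; optimal play is mixed.
X is strictly dominated by Z (it gives the inspector strictly more in every row), so the smuggler never plays it.
On the remaining 2×2 (Port, Border vs Y, Z):
Let the inspector play Port with probability p. Expected payoff against Y: (-4)p + 10(1−p) = −14p + 10; against Z: 10p + 5(1−p) = 5p + 5.
Setting these equal: −14p + 10 = 5p + 5 ⇒ −19p = -5 ⇒ p = 5/19, and the value is (-14)·(5/19) + 10 = 120/19.
For the smuggler: with q = P(Y), equating Port's and Border's payoffs gives −14q + 10 = 5q + 5 ⇒ q = 5/19.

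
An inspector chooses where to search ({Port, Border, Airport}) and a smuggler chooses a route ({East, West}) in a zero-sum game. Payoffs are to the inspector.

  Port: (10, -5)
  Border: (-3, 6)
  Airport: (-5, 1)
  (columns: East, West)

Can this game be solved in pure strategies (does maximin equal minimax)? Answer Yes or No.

No

Row minima: Port → -5, Border → -3, Airport → -5; maximin = -3.
Column maxima: East → 10, West → 6; minimax = 6.
-3 ≠ 6, so no pure-strategy equilibrium exists.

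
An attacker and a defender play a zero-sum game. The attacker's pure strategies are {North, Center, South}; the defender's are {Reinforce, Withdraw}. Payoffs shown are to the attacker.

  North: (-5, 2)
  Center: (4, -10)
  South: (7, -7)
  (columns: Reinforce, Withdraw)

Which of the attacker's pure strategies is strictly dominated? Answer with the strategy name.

Center

South gives a strictly higher payoff than Center against every column: 7 > 4, -7 > -10.
So Center is strictly dominated and the attacker never plays it.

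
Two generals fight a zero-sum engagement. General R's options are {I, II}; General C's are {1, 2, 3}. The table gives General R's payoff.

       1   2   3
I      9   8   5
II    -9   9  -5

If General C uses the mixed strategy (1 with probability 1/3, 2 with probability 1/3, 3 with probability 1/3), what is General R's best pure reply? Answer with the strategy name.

Expected payoff of I: (1/3)·9 + (1/3)·8 + (1/3)·5 = 22/3.
Expected payoff of II: (1/3)·(-9) + (1/3)·9 + (1/3)·(-5) = -5/3.
The largest is 22/3, so General R's best response is I.

I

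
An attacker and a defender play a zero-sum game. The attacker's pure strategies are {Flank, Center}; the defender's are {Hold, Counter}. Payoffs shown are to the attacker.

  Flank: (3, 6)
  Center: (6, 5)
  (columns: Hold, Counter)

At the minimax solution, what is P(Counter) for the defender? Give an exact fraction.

Row minima: Flank → 3, Center → 5; maximin = 5.
Column maxima: Hold → 6, Counter → 6; minimax = 6.
5 ≠ 6, so there is no saddle point; optimal play is mixed.
Let the attacker play Flank with probability p. Expected payoff against Hold: 3p + 6(1−p) = −3p + 6; against Counter: 6p + 5(1−p) = p + 5.
Setting these equal: −3p + 6 = p + 5 ⇒ −4p = -1 ⇒ p = 1/4, and the value is (-3)·(1/4) + 6 = 21/4.
For the defender: with q = P(Hold), equating Flank's and Center's payoffs gives −3q + 6 = q + 5 ⇒ q = 1/4.

3/4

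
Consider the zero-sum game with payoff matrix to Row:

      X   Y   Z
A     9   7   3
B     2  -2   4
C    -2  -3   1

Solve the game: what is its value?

17/5

Row minima: A → 3, B → -2, C → -3; maximin = 3.
Column maxima: X → 9, Y → 7, Z → 4; minimax = 4.
3 ≠ 4, so there is no saddle point; optimal play is mixed.
C is strictly dominated by A, so Row never plays it.
X is strictly dominated by Y (it gives Row strictly more in every row), so Column never plays it.
On the remaining 2×2 (A, B vs Y, Z):
Let Row play A with probability p. Expected payoff against Y: 7p + (-2)(1−p) = 9p − 2; against Z: 3p + 4(1−p) = −p + 4.
Setting these equal: 9p − 2 = −p + 4 ⇒ 10p = 6 ⇒ p = 3/5, and the value is (9)·(3/5) − 2 = 17/5.
For Column: with q = P(Y), equating A's and B's payoffs gives 4q + 3 = −6q + 4 ⇒ q = 1/10.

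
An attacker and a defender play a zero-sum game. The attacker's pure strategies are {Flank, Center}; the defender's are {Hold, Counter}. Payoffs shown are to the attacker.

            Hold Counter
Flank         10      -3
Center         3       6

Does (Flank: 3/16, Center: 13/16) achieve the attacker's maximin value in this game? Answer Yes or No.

Yes

Against Hold this mix gives (3/16)·10 + (13/16)·3 = 69/16.
Against Counter this mix gives (3/16)·(-3) + (13/16)·6 = 69/16.
All of the defender's active replies (Hold, Counter) yield 69/16, and no column does worse for the attacker. The mix makes the defender indifferent and guarantees 69/16, so it is optimal.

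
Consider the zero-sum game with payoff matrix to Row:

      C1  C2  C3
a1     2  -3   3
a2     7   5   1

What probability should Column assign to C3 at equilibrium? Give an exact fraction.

4/5

Row minima: a1 → -3, a2 → 1; maximin = 1.
Column maxima: C1 → 7, C2 → 5, C3 → 3; minimax = 3.
1 ≠ 3, so there is no saddle point; optimal play is mixed.
C1 is strictly dominated by C2 (it gives Row strictly more in every row), so Column never plays it.
On the remaining 2×2 (a1, a2 vs C2, C3):
Let Row play a1 with probability p. Expected payoff against C2: (-3)p + 5(1−p) = −8p + 5; against C3: 3p + 1(1−p) = 2p + 1.
Setting these equal: −8p + 5 = 2p + 1 ⇒ −10p = -4 ⇒ p = 2/5, and the value is (-8)·(2/5) + 5 = 9/5.
For Column: with q = P(C2), equating a1's and a2's payoffs gives −6q + 3 = 4q + 1 ⇒ q = 1/5.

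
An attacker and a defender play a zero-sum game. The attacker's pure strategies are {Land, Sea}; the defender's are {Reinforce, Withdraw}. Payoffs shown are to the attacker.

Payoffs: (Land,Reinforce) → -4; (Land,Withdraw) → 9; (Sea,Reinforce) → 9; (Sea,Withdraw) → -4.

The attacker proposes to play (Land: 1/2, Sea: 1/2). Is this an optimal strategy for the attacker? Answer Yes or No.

Against Reinforce this mix gives (1/2)·(-4) + (1/2)·9 = 5/2.
Against Withdraw this mix gives (1/2)·9 + (1/2)·(-4) = 5/2.
All of the defender's active replies (Reinforce, Withdraw) yield 5/2, and no column does worse for the attacker. The mix makes the defender indifferent and guarantees 5/2, so it is optimal.

Yes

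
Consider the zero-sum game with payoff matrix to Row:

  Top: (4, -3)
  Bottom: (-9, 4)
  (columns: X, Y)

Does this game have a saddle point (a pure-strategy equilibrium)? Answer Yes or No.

Row minima: Top → -3, Bottom → -9; maximin = -3.
Column maxima: X → 4, Y → 4; minimax = 4.
-3 ≠ 4, so no pure-strategy equilibrium exists.

No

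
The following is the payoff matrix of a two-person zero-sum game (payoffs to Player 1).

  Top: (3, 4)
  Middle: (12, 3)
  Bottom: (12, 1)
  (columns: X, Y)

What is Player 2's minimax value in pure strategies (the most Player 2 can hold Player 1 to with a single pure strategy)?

Column maxima: X → 12, Y → 4.
The smallest of these is 4.

4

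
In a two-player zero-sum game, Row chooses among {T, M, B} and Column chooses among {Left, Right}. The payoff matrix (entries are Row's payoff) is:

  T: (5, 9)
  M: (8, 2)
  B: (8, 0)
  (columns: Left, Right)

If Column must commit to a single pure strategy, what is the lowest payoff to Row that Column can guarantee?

Column maxima: Left → 8, Right → 9.
The smallest of these is 8.

8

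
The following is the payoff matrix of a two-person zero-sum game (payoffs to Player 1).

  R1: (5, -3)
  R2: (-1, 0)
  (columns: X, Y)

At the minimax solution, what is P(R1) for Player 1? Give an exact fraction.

1/9

Row minima: R1 → -3, R2 → -1; maximin = -1.
Column maxima: X → 5, Y → 0; minimax = 0.
-1 ≠ 0, so there is no saddle point; optimal play is mixed.
Let Player 1 play R1 with probability p. Expected payoff against X: 5p + (-1)(1−p) = 6p − 1; against Y: (-3)p + 0(1−p) = −3p.
Setting these equal: 6p − 1 = −3p ⇒ 9p = 1 ⇒ p = 1/9, and the value is (6)·(1/9) − 1 = -1/3.
For Player 2: with q = P(X), equating R1's and R2's payoffs gives 8q − 3 = −q ⇒ q = 1/3.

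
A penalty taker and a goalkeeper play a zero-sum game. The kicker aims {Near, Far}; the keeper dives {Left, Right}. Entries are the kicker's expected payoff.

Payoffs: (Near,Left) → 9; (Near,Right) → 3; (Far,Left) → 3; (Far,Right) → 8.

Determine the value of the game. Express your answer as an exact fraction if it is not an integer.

63/11

Row minima: Near → 3, Far → 3; maximin = 3.
Column maxima: Left → 9, Right → 8; minimax = 8.
3 ≠ 8, so there is no saddle point; optimal play is mixed.
Let the kicker play Near with probability p. Expected payoff against Left: 9p + 3(1−p) = 6p + 3; against Right: 3p + 8(1−p) = −5p + 8.
Setting these equal: 6p + 3 = −5p + 8 ⇒ 11p = 5 ⇒ p = 5/11, and the value is (6)·(5/11) + 3 = 63/11.
For the keeper: with q = P(Left), equating Near's and Far's payoffs gives 6q + 3 = −5q + 8 ⇒ q = 5/11.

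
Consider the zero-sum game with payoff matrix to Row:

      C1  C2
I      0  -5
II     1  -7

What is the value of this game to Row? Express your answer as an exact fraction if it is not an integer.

-5

Row minima: I → -5, II → -7; maximin = -5.
Column maxima: C1 → 1, C2 → -5; minimax = -5.
Since maximin = minimax = -5, there is a saddle point and the value is -5.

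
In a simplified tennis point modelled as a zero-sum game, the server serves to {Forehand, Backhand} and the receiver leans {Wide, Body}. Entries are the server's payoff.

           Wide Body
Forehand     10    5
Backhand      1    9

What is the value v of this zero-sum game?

85/13

Row minima: Forehand → 5, Backhand → 1; maximin = 5.
Column maxima: Wide → 10, Body → 9; minimax = 9.
5 ≠ 9, so there is no saddle point; optimal play is mixed.
Let the server play Forehand with probability p. Expected payoff against Wide: 10p + 1(1−p) = 9p + 1; against Body: 5p + 9(1−p) = −4p + 9.
Setting these equal: 9p + 1 = −4p + 9 ⇒ 13p = 8 ⇒ p = 8/13, and the value is (9)·(8/13) + 1 = 85/13.
For the receiver: with q = P(Wide), equating Forehand's and Backhand's payoffs gives 5q + 5 = −8q + 9 ⇒ q = 4/13.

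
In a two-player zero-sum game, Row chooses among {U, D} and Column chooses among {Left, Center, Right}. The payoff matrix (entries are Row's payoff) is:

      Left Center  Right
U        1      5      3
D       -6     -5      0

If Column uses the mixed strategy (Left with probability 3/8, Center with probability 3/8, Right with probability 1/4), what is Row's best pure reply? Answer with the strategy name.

U

Expected payoff of U: (3/8)·1 + (3/8)·5 + (1/4)·3 = 3.
Expected payoff of D: (3/8)·(-6) + (3/8)·(-5) + (1/4)·0 = -33/8.
The largest is 3, so Row's best response is U.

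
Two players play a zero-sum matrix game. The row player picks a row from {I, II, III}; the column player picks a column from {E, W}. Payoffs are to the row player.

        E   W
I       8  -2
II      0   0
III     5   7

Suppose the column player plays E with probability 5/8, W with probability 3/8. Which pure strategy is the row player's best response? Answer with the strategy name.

Expected payoff of I: (5/8)·8 + (3/8)·(-2) = 17/4.
Expected payoff of II: (5/8)·0 + (3/8)·0 = 0.
Expected payoff of III: (5/8)·5 + (3/8)·7 = 23/4.
The largest is 23/4, so the row player's best response is III.

III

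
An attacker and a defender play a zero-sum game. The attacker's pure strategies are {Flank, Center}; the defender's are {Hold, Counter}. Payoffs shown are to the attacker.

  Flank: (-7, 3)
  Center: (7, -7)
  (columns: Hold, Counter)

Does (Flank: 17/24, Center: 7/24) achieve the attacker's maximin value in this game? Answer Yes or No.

No

Against Hold this mix gives (17/24)·(-7) + (7/24)·7 = -35/12.
Against Counter this mix gives (17/24)·3 + (7/24)·(-7) = 1/12.
The defender will play Hold, holding the attacker to -35/12. Shifting weight toward the row that does better against Hold would raise this floor (the equalizing mix achieves -7/6 against both Hold and Counter), so the proposed strategy is not optimal.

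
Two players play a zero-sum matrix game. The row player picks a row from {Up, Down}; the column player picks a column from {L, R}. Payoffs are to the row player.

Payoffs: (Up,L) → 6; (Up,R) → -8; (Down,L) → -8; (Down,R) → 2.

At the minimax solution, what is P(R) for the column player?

Row minima: Up → -8, Down → -8; maximin = -8.
Column maxima: L → 6, R → 2; minimax = 2.
-8 ≠ 2, so there is no saddle point; optimal play is mixed.
Let the row player play Up with probability p. Expected payoff against L: 6p + (-8)(1−p) = 14p − 8; against R: (-8)p + 2(1−p) = −10p + 2.
Setting these equal: 14p − 8 = −10p + 2 ⇒ 24p = 10 ⇒ p = 5/12, and the value is (14)·(5/12) − 8 = -13/6.
For the column player: with q = P(L), equating Up's and Down's payoffs gives 14q − 8 = −10q + 2 ⇒ q = 5/12.

7/12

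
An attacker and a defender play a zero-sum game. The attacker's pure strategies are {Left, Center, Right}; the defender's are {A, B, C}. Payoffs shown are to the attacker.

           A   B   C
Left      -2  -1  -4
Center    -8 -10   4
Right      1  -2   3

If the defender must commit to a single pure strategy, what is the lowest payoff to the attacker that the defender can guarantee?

Column maxima: A → 1, B → -1, C → 4.
The smallest of these is -1.

-1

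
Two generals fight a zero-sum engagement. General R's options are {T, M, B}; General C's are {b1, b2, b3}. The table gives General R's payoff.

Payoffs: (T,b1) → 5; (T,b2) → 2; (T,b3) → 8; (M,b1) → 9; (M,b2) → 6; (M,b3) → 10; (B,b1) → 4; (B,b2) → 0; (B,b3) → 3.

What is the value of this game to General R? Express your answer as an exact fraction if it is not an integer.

Row minima: T → 2, M → 6, B → 0; maximin = 6.
Column maxima: b1 → 9, b2 → 6, b3 → 10; minimax = 6.
Since maximin = minimax = 6, there is a saddle point and the value is 6.

6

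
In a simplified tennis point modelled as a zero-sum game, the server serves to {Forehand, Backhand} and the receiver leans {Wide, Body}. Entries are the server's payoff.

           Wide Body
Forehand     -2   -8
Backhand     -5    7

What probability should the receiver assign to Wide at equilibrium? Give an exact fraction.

5/6

Row minima: Forehand → -8, Backhand → -5; maximin = -5.
Column maxima: Wide → -2, Body → 7; minimax = -2.
-5 ≠ -2, so there is no saddle point; optimal play is mixed.
Let the server play Forehand with probability p. Expected payoff against Wide: (-2)p + (-5)(1−p) = 3p − 5; against Body: (-8)p + 7(1−p) = −15p + 7.
Setting these equal: 3p − 5 = −15p + 7 ⇒ 18p = 12 ⇒ p = 2/3, and the value is (3)·(2/3) − 5 = -3.
For the receiver: with q = P(Wide), equating Forehand's and Backhand's payoffs gives 6q − 8 = −12q + 7 ⇒ q = 5/6.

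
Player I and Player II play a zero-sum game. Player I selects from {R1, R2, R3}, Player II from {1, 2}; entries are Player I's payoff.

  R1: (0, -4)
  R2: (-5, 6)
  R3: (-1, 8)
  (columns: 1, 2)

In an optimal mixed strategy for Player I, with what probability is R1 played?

Row minima: R1 → -4, R2 → -5, R3 → -1; maximin = -1.
Column maxima: 1 → 0, 2 → 8; minimax = 0.
-1 ≠ 0, so there is no saddle point; optimal play is mixed.
R2 is strictly dominated by R3, so Player I never plays it.
On the remaining 2×2 (R1, R3 vs 1, 2):
Let Player I play R1 with probability p. Expected payoff against 1: 0p + (-1)(1−p) = p − 1; against 2: (-4)p + 8(1−p) = −12p + 8.
Setting these equal: p − 1 = −12p + 8 ⇒ 13p = 9 ⇒ p = 9/13, and the value is (1)·(9/13) − 1 = -4/13.
For Player II: with q = P(1), equating R1's and R3's payoffs gives 4q − 4 = −9q + 8 ⇒ q = 12/13.

9/13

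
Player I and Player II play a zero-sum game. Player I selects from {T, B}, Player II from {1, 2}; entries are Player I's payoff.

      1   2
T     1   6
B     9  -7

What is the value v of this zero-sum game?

Row minima: T → 1, B → -7; maximin = 1.
Column maxima: 1 → 9, 2 → 6; minimax = 6.
1 ≠ 6, so there is no saddle point; optimal play is mixed.
Let Player I play T with probability p. Expected payoff against 1: 1p + 9(1−p) = −8p + 9; against 2: 6p + (-7)(1−p) = 13p − 7.
Setting these equal: −8p + 9 = 13p − 7 ⇒ −21p = -16 ⇒ p = 16/21, and the value is (-8)·(16/21) + 9 = 61/21.
For Player II: with q = P(1), equating T's and B's payoffs gives −5q + 6 = 16q − 7 ⇒ q = 13/21.

61/21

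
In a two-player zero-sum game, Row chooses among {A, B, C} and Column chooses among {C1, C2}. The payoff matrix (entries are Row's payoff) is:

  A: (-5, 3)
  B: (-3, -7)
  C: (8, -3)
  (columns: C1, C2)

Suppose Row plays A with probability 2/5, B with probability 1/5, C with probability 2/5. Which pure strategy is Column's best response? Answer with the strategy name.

C2

If Column plays C1, Row's expected payoff is (2/5)·(-5) + (1/5)·(-3) + (2/5)·8 = 3/5.
If Column plays C2, Row's expected payoff is (2/5)·3 + (1/5)·(-7) + (2/5)·(-3) = -7/5.
Column minimizes Row's payoff; the smallest is -7/5, so the best response is C2.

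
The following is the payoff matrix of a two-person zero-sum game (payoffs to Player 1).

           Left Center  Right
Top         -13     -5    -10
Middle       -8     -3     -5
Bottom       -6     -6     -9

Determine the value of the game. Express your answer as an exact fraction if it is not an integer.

Row minima: Top → -13, Middle → -8, Bottom → -9; maximin = -8.
Column maxima: Left → -6, Center → -3, Right → -5; minimax = -6.
-8 ≠ -6, so there is no saddle point; optimal play is mixed.
Top is strictly dominated by Middle, so Player 1 never plays it.
Center is strictly dominated by Right (it gives Player 1 strictly more in every row), so Player 2 never plays it.
On the remaining 2×2 (Middle, Bottom vs Left, Right):
Let Player 1 play Middle with probability p. Expected payoff against Left: (-8)p + (-6)(1−p) = −2p − 6; against Right: (-5)p + (-9)(1−p) = 4p − 9.
Setting these equal: −2p − 6 = 4p − 9 ⇒ −6p = -3 ⇒ p = 1/2, and the value is (-2)·(1/2) − 6 = -7.
For Player 2: with q = P(Left), equating Middle's and Bottom's payoffs gives −3q − 5 = 3q − 9 ⇒ q = 2/3.

-7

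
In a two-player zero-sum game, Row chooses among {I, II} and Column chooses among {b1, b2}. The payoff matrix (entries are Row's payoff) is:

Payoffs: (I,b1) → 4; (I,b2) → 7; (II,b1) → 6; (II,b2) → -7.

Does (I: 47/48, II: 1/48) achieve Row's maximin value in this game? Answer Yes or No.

Against b1 this mix gives (47/48)·4 + (1/48)·6 = 97/24.
Against b2 this mix gives (47/48)·7 + (1/48)·(-7) = 161/24.
Column will play b1, holding Row to 97/24. Shifting weight toward the row that does better against b1 would raise this floor (the equalizing mix achieves 35/8 against both b1 and b2), so the proposed strategy is not optimal.

No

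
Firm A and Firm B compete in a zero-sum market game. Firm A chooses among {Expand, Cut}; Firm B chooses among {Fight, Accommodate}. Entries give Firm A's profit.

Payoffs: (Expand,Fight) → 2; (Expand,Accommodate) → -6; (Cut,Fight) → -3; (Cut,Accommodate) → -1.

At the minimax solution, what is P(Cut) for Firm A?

Row minima: Expand → -6, Cut → -3; maximin = -3.
Column maxima: Fight → 2, Accommodate → -1; minimax = -1.
-3 ≠ -1, so there is no saddle point; optimal play is mixed.
Let Firm A play Expand with probability p. Expected payoff against Fight: 2p + (-3)(1−p) = 5p − 3; against Accommodate: (-6)p + (-1)(1−p) = −5p − 1.
Setting these equal: 5p − 3 = −5p − 1 ⇒ 10p = 2 ⇒ p = 1/5, and the value is (5)·(1/5) − 3 = -2.
For Firm B: with q = P(Fight), equating Expand's and Cut's payoffs gives 8q − 6 = −2q − 1 ⇒ q = 1/2.

4/5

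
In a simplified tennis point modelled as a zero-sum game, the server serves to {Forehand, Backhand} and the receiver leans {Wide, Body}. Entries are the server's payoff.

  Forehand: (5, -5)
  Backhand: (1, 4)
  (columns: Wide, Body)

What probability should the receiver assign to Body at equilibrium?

Row minima: Forehand → -5, Backhand → 1; maximin = 1.
Column maxima: Wide → 5, Body → 4; minimax = 4.
1 ≠ 4, so there is no saddle point; optimal play is mixed.
Let the server play Forehand with probability p. Expected payoff against Wide: 5p + 1(1−p) = 4p + 1; against Body: (-5)p + 4(1−p) = −9p + 4.
Setting these equal: 4p + 1 = −9p + 4 ⇒ 13p = 3 ⇒ p = 3/13, and the value is (4)·(3/13) + 1 = 25/13.
For the receiver: with q = P(Wide), equating Forehand's and Backhand's payoffs gives 10q − 5 = −3q + 4 ⇒ q = 9/13.

4/13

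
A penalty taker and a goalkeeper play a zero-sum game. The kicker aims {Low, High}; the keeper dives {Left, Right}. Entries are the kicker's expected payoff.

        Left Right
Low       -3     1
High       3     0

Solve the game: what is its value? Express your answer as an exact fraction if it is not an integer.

3/7

Row minima: Low → -3, High → 0; maximin = 0.
Column maxima: Left → 3, Right → 1; minimax = 1.
0 ≠ 1, so there is no saddle point; optimal play is mixed.
Let the kicker play Low with probability p. Expected payoff against Left: (-3)p + 3(1−p) = −6p + 3; against Right: 1p + 0(1−p) = p.
Setting these equal: −6p + 3 = p ⇒ −7p = -3 ⇒ p = 3/7, and the value is (-6)·(3/7) + 3 = 3/7.
For the keeper: with q = P(Left), equating Low's and High's payoffs gives −4q + 1 = 3q ⇒ q = 1/7.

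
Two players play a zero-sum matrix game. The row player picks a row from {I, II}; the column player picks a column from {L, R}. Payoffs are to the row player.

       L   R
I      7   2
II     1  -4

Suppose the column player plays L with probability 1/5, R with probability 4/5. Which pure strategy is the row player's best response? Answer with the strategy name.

Expected payoff of I: (1/5)·7 + (4/5)·2 = 3.
Expected payoff of II: (1/5)·1 + (4/5)·(-4) = -3.
The largest is 3, so the row player's best response is I.

I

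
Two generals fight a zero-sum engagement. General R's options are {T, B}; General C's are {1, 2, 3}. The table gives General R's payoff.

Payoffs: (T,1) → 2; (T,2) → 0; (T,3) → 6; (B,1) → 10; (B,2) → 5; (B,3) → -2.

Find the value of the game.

Row minima: T → 0, B → -2; maximin = 0.
Column maxima: 1 → 10, 2 → 5, 3 → 6; minimax = 5.
0 ≠ 5, so there is no saddle point; optimal play is mixed.
1 is strictly dominated by 2 (it gives General R strictly more in every row), so General C never plays it.
On the remaining 2×2 (T, B vs 2, 3):
Let General R play T with probability p. Expected payoff against 2: 0p + 5(1−p) = −5p + 5; against 3: 6p + (-2)(1−p) = 8p − 2.
Setting these equal: −5p + 5 = 8p − 2 ⇒ −13p = -7 ⇒ p = 7/13, and the value is (-5)·(7/13) + 5 = 30/13.
For General C: with q = P(2), equating T's and B's payoffs gives −6q + 6 = 7q − 2 ⇒ q = 8/13.

30/13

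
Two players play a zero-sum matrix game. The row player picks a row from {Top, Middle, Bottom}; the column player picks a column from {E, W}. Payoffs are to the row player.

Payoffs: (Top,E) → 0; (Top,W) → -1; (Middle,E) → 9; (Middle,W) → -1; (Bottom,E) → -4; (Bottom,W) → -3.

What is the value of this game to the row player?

-1

Row minima: Top → -1, Middle → -1, Bottom → -4; maximin = -1.
Column maxima: E → 9, W → -1; minimax = -1.
Since maximin = minimax = -1, there is a saddle point and the value is -1.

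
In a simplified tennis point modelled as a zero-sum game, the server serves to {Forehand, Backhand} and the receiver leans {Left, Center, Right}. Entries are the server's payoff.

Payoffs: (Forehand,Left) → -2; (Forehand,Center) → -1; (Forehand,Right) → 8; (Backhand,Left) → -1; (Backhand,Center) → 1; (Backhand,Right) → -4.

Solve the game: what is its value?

-16/13

Row minima: Forehand → -2, Backhand → -4; maximin = -2.
Column maxima: Left → -1, Center → 1, Right → 8; minimax = -1.
-2 ≠ -1, so there is no saddle point; optimal play is mixed.
Center is strictly dominated by Left (it gives the server strictly more in every row), so the receiver never plays it.
On the remaining 2×2 (Forehand, Backhand vs Left, Right):
Let the server play Forehand with probability p. Expected payoff against Left: (-2)p + (-1)(1−p) = −p − 1; against Right: 8p + (-4)(1−p) = 12p − 4.
Setting these equal: −p − 1 = 12p − 4 ⇒ −13p = -3 ⇒ p = 3/13, and the value is (-1)·(3/13) − 1 = -16/13.
For the receiver: with q = P(Left), equating Forehand's and Backhand's payoffs gives −10q + 8 = 3q − 4 ⇒ q = 12/13.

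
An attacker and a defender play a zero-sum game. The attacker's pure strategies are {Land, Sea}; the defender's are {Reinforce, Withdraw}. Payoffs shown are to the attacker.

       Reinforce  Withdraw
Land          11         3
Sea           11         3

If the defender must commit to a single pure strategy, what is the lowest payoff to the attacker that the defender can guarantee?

Column maxima: Reinforce → 11, Withdraw → 3.
The smallest of these is 3.

3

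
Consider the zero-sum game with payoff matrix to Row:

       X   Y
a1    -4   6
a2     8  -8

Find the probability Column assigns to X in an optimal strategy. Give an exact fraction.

7/13

Row minima: a1 → -4, a2 → -8; maximin = -4.
Column maxima: X → 8, Y → 6; minimax = 6.
-4 ≠ 6, so there is no saddle point; optimal play is mixed.
Let Row play a1 with probability p. Expected payoff against X: (-4)p + 8(1−p) = −12p + 8; against Y: 6p + (-8)(1−p) = 14p − 8.
Setting these equal: −12p + 8 = 14p − 8 ⇒ −26p = -16 ⇒ p = 8/13, and the value is (-12)·(8/13) + 8 = 8/13.
For Column: with q = P(X), equating a1's and a2's payoffs gives −10q + 6 = 16q − 8 ⇒ q = 7/13.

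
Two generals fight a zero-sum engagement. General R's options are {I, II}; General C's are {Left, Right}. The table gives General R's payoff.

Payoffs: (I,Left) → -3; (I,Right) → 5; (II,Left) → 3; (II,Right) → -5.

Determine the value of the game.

0

Row minima: I → -3, II → -5; maximin = -3.
Column maxima: Left → 3, Right → 5; minimax = 3.
-3 ≠ 3, so there is no saddle point; optimal play is mixed.
Let General R play I with probability p. Expected payoff against Left: (-3)p + 3(1−p) = −6p + 3; against Right: 5p + (-5)(1−p) = 10p − 5.
Setting these equal: −6p + 3 = 10p − 5 ⇒ −16p = -8 ⇒ p = 1/2, and the value is (-6)·(1/2) + 3 = 0.
For General C: with q = P(Left), equating I's and II's payoffs gives −8q + 5 = 8q − 5 ⇒ q = 5/8.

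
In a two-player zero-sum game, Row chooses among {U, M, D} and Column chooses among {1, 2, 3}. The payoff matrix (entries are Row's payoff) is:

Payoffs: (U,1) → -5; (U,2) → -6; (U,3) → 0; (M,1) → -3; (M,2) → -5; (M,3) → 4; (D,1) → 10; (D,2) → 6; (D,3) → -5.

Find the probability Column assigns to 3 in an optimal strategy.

Row minima: U → -6, M → -5, D → -5; maximin = -5.
Column maxima: 1 → 10, 2 → 6, 3 → 4; minimax = 4.
-5 ≠ 4, so there is no saddle point; optimal play is mixed.
U is strictly dominated by M, so Row never plays it.
1 is strictly dominated by 2 (it gives Row strictly more in every row), so Column never plays it.
On the remaining 2×2 (M, D vs 2, 3):
Let Row play M with probability p. Expected payoff against 2: (-5)p + 6(1−p) = −11p + 6; against 3: 4p + (-5)(1−p) = 9p − 5.
Setting these equal: −11p + 6 = 9p − 5 ⇒ −20p = -11 ⇒ p = 11/20, and the value is (-11)·(11/20) + 6 = -1/20.
For Column: with q = P(2), equating M's and D's payoffs gives −9q + 4 = 11q − 5 ⇒ q = 9/20.

11/20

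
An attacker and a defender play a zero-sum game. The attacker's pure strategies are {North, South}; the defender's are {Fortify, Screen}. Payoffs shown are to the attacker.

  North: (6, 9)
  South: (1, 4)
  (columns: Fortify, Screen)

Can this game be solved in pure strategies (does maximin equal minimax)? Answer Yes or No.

Row minima: North → 6, South → 1; maximin = 6.
Column maxima: Fortify → 6, Screen → 9; minimax = 6.
maximin = minimax = 6, so a saddle point exists.

Yes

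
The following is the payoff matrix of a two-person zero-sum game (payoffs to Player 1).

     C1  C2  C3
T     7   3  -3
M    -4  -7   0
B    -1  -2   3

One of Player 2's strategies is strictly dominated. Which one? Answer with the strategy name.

C2 holds Player 1's payoff strictly below C1 in every row: 3 < 7, -7 < -4, -2 < -1.
So C1 is strictly dominated for Player 2.

C1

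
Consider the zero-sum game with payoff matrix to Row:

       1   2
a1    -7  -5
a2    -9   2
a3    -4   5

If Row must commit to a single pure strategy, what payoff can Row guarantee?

Row minima: a1 → -7, a2 → -9, a3 → -4.
The best of these is -4.

-4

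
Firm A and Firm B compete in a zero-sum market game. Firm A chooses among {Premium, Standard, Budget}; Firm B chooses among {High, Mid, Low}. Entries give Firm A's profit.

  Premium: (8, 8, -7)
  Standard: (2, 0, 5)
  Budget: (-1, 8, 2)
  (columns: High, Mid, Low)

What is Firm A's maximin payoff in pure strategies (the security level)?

0

Row minima: Premium → -7, Standard → 0, Budget → -1.
The best of these is 0.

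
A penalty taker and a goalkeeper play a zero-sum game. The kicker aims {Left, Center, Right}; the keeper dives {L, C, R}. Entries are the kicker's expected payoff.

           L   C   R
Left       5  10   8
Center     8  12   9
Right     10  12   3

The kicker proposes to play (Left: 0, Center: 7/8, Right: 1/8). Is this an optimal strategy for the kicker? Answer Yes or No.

Against L this mix gives (7/8)·8 + (1/8)·10 = 33/4.
Against C this mix gives (7/8)·12 + (1/8)·12 = 12.
Against R this mix gives (7/8)·9 + (1/8)·3 = 33/4.
All of the keeper's active replies (L, R) yield 33/4, and no column does worse for the kicker. The mix makes the keeper indifferent and guarantees 33/4, so it is optimal.

Yes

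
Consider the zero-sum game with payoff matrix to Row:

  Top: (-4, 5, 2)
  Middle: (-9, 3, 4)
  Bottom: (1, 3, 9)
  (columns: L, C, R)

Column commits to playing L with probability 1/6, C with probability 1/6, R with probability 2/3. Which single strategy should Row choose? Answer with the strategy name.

Bottom

Expected payoff of Top: (1/6)·(-4) + (1/6)·5 + (2/3)·2 = 3/2.
Expected payoff of Middle: (1/6)·(-9) + (1/6)·3 + (2/3)·4 = 5/3.
Expected payoff of Bottom: (1/6)·1 + (1/6)·3 + (2/3)·9 = 20/3.
The largest is 20/3, so Row's best response is Bottom.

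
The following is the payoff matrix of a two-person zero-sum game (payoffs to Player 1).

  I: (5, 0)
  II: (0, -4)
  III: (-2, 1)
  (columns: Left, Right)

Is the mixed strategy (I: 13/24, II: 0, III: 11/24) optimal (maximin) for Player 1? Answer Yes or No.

Against Left this mix gives (13/24)·5 + (11/24)·(-2) = 43/24.
Against Right this mix gives (13/24)·0 + (11/24)·1 = 11/24.
Player 2 will play Right, holding Player 1 to 11/24. Shifting weight toward the row that does better against Right would raise this floor (the equalizing mix achieves 5/8 against both Right and Left), so the proposed strategy is not optimal.

No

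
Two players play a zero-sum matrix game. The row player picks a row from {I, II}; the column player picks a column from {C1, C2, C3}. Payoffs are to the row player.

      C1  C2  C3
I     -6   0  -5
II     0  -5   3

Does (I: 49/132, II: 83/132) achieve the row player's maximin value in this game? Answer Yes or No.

Against C1 this mix gives (49/132)·(-6) + (83/132)·0 = -49/22.
Against C2 this mix gives (49/132)·0 + (83/132)·(-5) = -415/132.
Against C3 this mix gives (49/132)·(-5) + (83/132)·3 = 1/33.
The column player will play C2, holding the row player to -415/132. Shifting weight toward the row that does better against C2 would raise this floor (the equalizing mix achieves -30/11 against both C2 and C1), so the proposed strategy is not optimal.

No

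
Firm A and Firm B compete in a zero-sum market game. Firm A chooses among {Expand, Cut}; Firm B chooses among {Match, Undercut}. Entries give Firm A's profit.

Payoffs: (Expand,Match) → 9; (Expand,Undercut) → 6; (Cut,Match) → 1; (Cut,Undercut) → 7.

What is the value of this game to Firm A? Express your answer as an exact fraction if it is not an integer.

19/3

Row minima: Expand → 6, Cut → 1; maximin = 6.
Column maxima: Match → 9, Undercut → 7; minimax = 7.
6 ≠ 7, so there is no saddle point; optimal play is mixed.
Let Firm A play Expand with probability p. Expected payoff against Match: 9p + 1(1−p) = 8p + 1; against Undercut: 6p + 7(1−p) = −p + 7.
Setting these equal: 8p + 1 = −p + 7 ⇒ 9p = 6 ⇒ p = 2/3, and the value is (8)·(2/3) + 1 = 19/3.
For Firm B: with q = P(Match), equating Expand's and Cut's payoffs gives 3q + 6 = −6q + 7 ⇒ q = 1/9.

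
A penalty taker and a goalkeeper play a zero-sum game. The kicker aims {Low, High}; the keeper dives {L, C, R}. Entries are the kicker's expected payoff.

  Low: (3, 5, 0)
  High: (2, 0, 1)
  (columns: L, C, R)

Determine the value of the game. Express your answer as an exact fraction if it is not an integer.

Row minima: Low → 0, High → 0; maximin = 0.
Column maxima: L → 3, C → 5, R → 1; minimax = 1.
0 ≠ 1, so there is no saddle point; optimal play is mixed.
L is strictly dominated by R (it gives the kicker strictly more in every row), so the keeper never plays it.
On the remaining 2×2 (Low, High vs C, R):
Let the kicker play Low with probability p. Expected payoff against C: 5p + 0(1−p) = 5p; against R: 0p + 1(1−p) = −p + 1.
Setting these equal: 5p = −p + 1 ⇒ 6p = 1 ⇒ p = 1/6, and the value is (5)·(1/6) = 5/6.
For the keeper: with q = P(C), equating Low's and High's payoffs gives 5q = −q + 1 ⇒ q = 1/6.

5/6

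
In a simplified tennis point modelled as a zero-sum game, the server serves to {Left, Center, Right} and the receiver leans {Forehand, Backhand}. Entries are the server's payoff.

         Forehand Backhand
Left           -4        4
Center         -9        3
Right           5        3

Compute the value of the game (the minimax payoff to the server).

Row minima: Left → -4, Center → -9, Right → 3; maximin = 3.
Column maxima: Forehand → 5, Backhand → 4; minimax = 4.
3 ≠ 4, so there is no saddle point; optimal play is mixed.
Center is strictly dominated by Left, so the server never plays it.
On the remaining 2×2 (Left, Right vs Forehand, Backhand):
Let the server play Left with probability p. Expected payoff against Forehand: (-4)p + 5(1−p) = −9p + 5; against Backhand: 4p + 3(1−p) = p + 3.
Setting these equal: −9p + 5 = p + 3 ⇒ −10p = -2 ⇒ p = 1/5, and the value is (-9)·(1/5) + 5 = 16/5.
For the receiver: with q = P(Forehand), equating Left's and Right's payoffs gives −8q + 4 = 2q + 3 ⇒ q = 1/10.

16/5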